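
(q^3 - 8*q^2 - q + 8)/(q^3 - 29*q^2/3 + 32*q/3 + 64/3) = 3*(q - 1)/(3*q - 8)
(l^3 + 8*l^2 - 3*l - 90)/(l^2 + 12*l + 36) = (l^2 + 2*l - 15)/(l + 6)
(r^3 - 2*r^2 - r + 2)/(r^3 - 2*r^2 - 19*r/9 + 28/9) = 9*(r^2 - r - 2)/(9*r^2 - 9*r - 28)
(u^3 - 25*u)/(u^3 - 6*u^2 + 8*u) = (u^2 - 25)/(u^2 - 6*u + 8)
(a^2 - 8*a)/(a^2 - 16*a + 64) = a/(a - 8)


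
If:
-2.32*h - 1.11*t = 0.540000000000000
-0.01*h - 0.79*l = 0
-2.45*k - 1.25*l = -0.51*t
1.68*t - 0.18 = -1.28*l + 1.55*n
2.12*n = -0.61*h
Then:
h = -0.32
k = 0.04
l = 0.00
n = 0.09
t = 0.19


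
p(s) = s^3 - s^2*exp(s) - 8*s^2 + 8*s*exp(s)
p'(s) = -s^2*exp(s) + 3*s^2 + 6*s*exp(s) - 16*s + 8*exp(s)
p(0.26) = 2.09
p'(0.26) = 8.35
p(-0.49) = -4.59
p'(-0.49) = 11.51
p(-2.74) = -82.53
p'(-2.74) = 65.33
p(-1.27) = -18.26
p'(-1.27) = 24.81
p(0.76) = 7.58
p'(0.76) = 15.19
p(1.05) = 13.19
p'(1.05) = 24.22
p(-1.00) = -12.31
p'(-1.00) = 19.37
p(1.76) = 44.51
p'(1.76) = 71.01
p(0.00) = 0.00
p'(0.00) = 8.00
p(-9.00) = -1377.02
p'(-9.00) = 386.98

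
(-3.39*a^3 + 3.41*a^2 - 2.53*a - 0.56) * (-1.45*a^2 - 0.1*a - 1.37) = 4.9155*a^5 - 4.6055*a^4 + 7.9718*a^3 - 3.6067*a^2 + 3.5221*a + 0.7672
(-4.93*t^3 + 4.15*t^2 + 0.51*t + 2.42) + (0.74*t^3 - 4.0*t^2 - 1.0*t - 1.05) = -4.19*t^3 + 0.15*t^2 - 0.49*t + 1.37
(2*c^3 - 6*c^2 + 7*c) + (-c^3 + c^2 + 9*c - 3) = c^3 - 5*c^2 + 16*c - 3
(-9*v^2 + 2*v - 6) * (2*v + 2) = -18*v^3 - 14*v^2 - 8*v - 12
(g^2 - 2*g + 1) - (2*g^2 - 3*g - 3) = -g^2 + g + 4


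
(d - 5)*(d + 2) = d^2 - 3*d - 10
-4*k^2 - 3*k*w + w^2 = (-4*k + w)*(k + w)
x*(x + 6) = x^2 + 6*x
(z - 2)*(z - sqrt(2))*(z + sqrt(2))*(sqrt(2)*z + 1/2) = sqrt(2)*z^4 - 2*sqrt(2)*z^3 + z^3/2 - 2*sqrt(2)*z^2 - z^2 - z + 4*sqrt(2)*z + 2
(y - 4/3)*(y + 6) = y^2 + 14*y/3 - 8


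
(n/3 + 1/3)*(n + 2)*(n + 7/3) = n^3/3 + 16*n^2/9 + 3*n + 14/9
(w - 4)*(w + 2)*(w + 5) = w^3 + 3*w^2 - 18*w - 40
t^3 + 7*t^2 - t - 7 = (t - 1)*(t + 1)*(t + 7)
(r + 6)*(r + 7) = r^2 + 13*r + 42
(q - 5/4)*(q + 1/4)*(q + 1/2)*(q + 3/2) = q^4 + q^3 - 25*q^2/16 - 11*q/8 - 15/64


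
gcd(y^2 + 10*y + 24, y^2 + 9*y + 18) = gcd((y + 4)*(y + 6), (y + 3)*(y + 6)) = y + 6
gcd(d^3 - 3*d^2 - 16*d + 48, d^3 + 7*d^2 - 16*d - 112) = d^2 - 16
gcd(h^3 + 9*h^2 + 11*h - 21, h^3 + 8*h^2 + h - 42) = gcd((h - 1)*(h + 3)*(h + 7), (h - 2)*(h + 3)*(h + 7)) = h^2 + 10*h + 21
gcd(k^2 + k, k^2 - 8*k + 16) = 1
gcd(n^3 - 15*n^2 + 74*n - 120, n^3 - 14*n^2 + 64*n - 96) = n^2 - 10*n + 24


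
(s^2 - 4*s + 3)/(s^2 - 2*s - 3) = (s - 1)/(s + 1)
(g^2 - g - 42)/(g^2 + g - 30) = (g - 7)/(g - 5)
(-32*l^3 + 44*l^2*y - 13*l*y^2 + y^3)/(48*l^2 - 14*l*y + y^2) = (4*l^2 - 5*l*y + y^2)/(-6*l + y)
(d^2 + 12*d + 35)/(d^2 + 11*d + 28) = (d + 5)/(d + 4)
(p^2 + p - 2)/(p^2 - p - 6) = (p - 1)/(p - 3)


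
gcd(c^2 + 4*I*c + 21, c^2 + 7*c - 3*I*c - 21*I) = c - 3*I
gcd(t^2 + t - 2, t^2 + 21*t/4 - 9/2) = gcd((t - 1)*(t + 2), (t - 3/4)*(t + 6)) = 1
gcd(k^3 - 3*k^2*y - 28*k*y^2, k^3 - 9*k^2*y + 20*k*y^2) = k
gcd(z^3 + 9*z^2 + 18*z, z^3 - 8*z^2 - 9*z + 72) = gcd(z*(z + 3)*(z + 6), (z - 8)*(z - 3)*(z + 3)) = z + 3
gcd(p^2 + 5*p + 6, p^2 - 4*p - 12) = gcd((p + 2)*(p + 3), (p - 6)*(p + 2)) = p + 2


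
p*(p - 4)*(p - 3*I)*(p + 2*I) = p^4 - 4*p^3 - I*p^3 + 6*p^2 + 4*I*p^2 - 24*p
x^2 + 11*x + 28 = (x + 4)*(x + 7)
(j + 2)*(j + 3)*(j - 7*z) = j^3 - 7*j^2*z + 5*j^2 - 35*j*z + 6*j - 42*z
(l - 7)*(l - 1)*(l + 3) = l^3 - 5*l^2 - 17*l + 21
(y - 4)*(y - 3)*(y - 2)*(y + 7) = y^4 - 2*y^3 - 37*y^2 + 158*y - 168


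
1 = 1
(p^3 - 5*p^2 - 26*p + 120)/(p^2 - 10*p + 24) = p + 5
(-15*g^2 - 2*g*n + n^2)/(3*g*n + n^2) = (-5*g + n)/n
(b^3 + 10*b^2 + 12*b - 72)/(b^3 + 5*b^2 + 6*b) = (b^3 + 10*b^2 + 12*b - 72)/(b*(b^2 + 5*b + 6))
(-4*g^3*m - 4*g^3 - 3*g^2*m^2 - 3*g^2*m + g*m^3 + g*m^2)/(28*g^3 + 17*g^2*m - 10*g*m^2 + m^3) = g*(-m - 1)/(7*g - m)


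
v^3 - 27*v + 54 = (v - 3)^2*(v + 6)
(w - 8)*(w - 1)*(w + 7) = w^3 - 2*w^2 - 55*w + 56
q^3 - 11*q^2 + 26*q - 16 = (q - 8)*(q - 2)*(q - 1)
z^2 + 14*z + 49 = (z + 7)^2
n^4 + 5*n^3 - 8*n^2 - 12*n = n*(n - 2)*(n + 1)*(n + 6)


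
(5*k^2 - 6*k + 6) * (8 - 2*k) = -10*k^3 + 52*k^2 - 60*k + 48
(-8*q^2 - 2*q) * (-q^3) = 8*q^5 + 2*q^4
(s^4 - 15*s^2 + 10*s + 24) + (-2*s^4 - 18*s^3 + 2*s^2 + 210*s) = -s^4 - 18*s^3 - 13*s^2 + 220*s + 24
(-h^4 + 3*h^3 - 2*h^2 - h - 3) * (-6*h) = 6*h^5 - 18*h^4 + 12*h^3 + 6*h^2 + 18*h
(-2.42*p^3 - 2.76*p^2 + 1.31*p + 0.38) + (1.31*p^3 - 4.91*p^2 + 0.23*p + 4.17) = -1.11*p^3 - 7.67*p^2 + 1.54*p + 4.55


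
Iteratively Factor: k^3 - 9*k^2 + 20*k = (k - 5)*(k^2 - 4*k) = (k - 5)*(k - 4)*(k)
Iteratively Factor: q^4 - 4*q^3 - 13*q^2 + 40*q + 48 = (q + 1)*(q^3 - 5*q^2 - 8*q + 48) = (q - 4)*(q + 1)*(q^2 - q - 12) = (q - 4)*(q + 1)*(q + 3)*(q - 4)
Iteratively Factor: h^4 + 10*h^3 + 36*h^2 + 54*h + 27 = (h + 1)*(h^3 + 9*h^2 + 27*h + 27) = (h + 1)*(h + 3)*(h^2 + 6*h + 9) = (h + 1)*(h + 3)^2*(h + 3)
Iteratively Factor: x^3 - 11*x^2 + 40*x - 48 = (x - 3)*(x^2 - 8*x + 16) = (x - 4)*(x - 3)*(x - 4)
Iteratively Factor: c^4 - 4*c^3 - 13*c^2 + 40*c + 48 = (c - 4)*(c^3 - 13*c - 12) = (c - 4)^2*(c^2 + 4*c + 3) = (c - 4)^2*(c + 3)*(c + 1)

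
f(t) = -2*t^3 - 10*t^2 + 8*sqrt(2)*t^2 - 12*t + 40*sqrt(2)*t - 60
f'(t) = -6*t^2 - 20*t + 16*sqrt(2)*t - 12 + 40*sqrt(2)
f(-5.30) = 38.44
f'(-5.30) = -137.90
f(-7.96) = 677.19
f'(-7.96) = -356.52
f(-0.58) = -85.02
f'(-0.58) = 41.03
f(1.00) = -16.12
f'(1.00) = 41.20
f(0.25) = -48.81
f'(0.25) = 44.85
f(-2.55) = -131.94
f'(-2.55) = -1.15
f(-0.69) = -89.47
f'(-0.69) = 39.90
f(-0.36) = -75.78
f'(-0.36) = 42.85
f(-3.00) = -127.88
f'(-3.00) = -17.31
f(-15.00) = 6317.06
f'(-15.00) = -1344.84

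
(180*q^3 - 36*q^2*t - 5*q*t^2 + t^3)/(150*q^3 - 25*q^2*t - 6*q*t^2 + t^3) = (6*q + t)/(5*q + t)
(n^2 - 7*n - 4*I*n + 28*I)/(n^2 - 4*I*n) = (n - 7)/n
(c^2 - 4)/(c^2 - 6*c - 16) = (c - 2)/(c - 8)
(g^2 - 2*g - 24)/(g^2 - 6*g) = (g + 4)/g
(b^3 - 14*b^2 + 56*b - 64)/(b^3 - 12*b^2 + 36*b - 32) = (b - 4)/(b - 2)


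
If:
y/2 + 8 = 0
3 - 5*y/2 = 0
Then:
No Solution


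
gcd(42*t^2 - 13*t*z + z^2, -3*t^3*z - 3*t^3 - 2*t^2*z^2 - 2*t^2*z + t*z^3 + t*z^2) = 1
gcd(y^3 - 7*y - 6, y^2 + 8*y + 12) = y + 2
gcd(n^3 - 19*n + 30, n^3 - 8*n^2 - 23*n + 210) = n + 5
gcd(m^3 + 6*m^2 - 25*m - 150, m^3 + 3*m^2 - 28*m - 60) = m^2 + m - 30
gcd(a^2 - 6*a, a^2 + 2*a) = a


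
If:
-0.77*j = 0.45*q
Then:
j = -0.584415584415584*q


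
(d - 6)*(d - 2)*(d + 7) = d^3 - d^2 - 44*d + 84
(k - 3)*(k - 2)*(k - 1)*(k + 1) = k^4 - 5*k^3 + 5*k^2 + 5*k - 6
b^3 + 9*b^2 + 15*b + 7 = (b + 1)^2*(b + 7)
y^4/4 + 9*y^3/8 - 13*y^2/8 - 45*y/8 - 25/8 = (y/4 + 1/4)*(y - 5/2)*(y + 1)*(y + 5)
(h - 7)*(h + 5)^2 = h^3 + 3*h^2 - 45*h - 175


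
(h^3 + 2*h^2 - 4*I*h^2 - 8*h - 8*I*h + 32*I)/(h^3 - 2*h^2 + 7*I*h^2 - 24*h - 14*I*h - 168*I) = (h^2 + h*(-2 - 4*I) + 8*I)/(h^2 + h*(-6 + 7*I) - 42*I)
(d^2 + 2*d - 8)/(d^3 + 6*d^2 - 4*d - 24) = (d + 4)/(d^2 + 8*d + 12)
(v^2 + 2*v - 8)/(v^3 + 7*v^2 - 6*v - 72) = (v - 2)/(v^2 + 3*v - 18)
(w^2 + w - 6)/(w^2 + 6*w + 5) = (w^2 + w - 6)/(w^2 + 6*w + 5)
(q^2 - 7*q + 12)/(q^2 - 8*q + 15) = (q - 4)/(q - 5)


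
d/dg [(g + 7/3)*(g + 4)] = 2*g + 19/3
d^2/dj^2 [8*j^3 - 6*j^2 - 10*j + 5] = 48*j - 12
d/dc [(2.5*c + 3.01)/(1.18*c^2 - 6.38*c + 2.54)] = (-2.95*c^2 - 7.1036*c + 25.5538)/(1.3924*c^4 - 15.0568*c^3 + 46.6988*c^2 - 32.4104*c + 6.4516)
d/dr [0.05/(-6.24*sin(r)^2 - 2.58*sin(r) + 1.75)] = (0.624*sin(r) + 0.129)*cos(r)/(6.24*sin(r)^2 + 2.58*sin(r) - 1.75)^2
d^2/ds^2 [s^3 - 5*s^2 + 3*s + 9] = 6*s - 10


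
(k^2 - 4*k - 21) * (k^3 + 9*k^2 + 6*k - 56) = k^5 + 5*k^4 - 51*k^3 - 269*k^2 + 98*k + 1176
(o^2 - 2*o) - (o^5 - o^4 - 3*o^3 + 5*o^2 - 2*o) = -o^5 + o^4 + 3*o^3 - 4*o^2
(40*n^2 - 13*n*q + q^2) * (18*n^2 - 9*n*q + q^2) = 720*n^4 - 594*n^3*q + 175*n^2*q^2 - 22*n*q^3 + q^4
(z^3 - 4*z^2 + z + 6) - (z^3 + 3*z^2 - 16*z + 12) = -7*z^2 + 17*z - 6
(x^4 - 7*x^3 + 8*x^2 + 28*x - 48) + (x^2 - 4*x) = x^4 - 7*x^3 + 9*x^2 + 24*x - 48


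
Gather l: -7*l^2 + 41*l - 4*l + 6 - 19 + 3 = -7*l^2 + 37*l - 10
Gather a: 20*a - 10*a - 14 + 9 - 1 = 10*a - 6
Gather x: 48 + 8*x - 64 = 8*x - 16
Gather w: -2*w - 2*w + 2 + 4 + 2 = 8 - 4*w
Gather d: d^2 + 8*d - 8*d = d^2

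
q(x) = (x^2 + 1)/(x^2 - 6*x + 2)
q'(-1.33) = -0.05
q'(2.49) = -0.58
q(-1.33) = 0.24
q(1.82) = -0.77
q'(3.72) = -1.66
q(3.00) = -1.43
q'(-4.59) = -0.05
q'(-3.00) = -0.06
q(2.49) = -1.07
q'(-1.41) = -0.06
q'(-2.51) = -0.07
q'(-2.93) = -0.06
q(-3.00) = 0.34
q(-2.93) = 0.34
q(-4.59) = 0.44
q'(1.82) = -0.33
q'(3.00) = -0.86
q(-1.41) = 0.24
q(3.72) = -2.29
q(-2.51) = 0.31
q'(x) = 2*x/(x^2 - 6*x + 2) + (6 - 2*x)*(x^2 + 1)/(x^2 - 6*x + 2)^2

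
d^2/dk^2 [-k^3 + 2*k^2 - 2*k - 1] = 4 - 6*k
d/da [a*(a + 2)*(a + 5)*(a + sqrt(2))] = 4*a^3 + 3*sqrt(2)*a^2 + 21*a^2 + 14*sqrt(2)*a + 20*a + 10*sqrt(2)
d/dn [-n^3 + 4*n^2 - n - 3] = -3*n^2 + 8*n - 1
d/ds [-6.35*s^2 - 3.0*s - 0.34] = -12.7*s - 3.0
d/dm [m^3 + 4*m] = 3*m^2 + 4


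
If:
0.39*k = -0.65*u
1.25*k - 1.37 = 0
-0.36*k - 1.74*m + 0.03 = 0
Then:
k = 1.10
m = -0.21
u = -0.66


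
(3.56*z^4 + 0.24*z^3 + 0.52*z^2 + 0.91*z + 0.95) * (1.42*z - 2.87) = 5.0552*z^5 - 9.8764*z^4 + 0.0496*z^3 - 0.2002*z^2 - 1.2627*z - 2.7265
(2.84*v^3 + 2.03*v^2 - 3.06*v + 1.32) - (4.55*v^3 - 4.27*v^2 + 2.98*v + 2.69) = -1.71*v^3 + 6.3*v^2 - 6.04*v - 1.37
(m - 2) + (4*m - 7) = 5*m - 9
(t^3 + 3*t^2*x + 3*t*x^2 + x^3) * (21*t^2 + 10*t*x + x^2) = 21*t^5 + 73*t^4*x + 94*t^3*x^2 + 54*t^2*x^3 + 13*t*x^4 + x^5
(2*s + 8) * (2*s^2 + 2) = 4*s^3 + 16*s^2 + 4*s + 16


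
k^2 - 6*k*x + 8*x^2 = (k - 4*x)*(k - 2*x)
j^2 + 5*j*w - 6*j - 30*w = (j - 6)*(j + 5*w)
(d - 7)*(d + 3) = d^2 - 4*d - 21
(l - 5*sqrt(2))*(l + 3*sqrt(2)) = l^2 - 2*sqrt(2)*l - 30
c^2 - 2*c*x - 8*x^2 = (c - 4*x)*(c + 2*x)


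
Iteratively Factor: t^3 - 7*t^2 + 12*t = (t)*(t^2 - 7*t + 12) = t*(t - 3)*(t - 4)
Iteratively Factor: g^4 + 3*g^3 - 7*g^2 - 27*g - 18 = (g + 2)*(g^3 + g^2 - 9*g - 9) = (g + 2)*(g + 3)*(g^2 - 2*g - 3) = (g + 1)*(g + 2)*(g + 3)*(g - 3)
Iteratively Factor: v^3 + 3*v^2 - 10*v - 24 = (v + 4)*(v^2 - v - 6) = (v + 2)*(v + 4)*(v - 3)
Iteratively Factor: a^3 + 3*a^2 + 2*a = (a + 1)*(a^2 + 2*a) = (a + 1)*(a + 2)*(a)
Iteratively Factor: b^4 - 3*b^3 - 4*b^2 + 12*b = (b + 2)*(b^3 - 5*b^2 + 6*b) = (b - 3)*(b + 2)*(b^2 - 2*b) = (b - 3)*(b - 2)*(b + 2)*(b)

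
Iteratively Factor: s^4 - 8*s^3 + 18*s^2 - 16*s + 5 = (s - 1)*(s^3 - 7*s^2 + 11*s - 5) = (s - 1)^2*(s^2 - 6*s + 5) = (s - 1)^3*(s - 5)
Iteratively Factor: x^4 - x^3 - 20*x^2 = (x + 4)*(x^3 - 5*x^2) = x*(x + 4)*(x^2 - 5*x) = x^2*(x + 4)*(x - 5)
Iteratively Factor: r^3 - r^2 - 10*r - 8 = (r + 2)*(r^2 - 3*r - 4) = (r - 4)*(r + 2)*(r + 1)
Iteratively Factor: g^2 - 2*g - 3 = (g + 1)*(g - 3)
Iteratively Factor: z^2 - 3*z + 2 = (z - 2)*(z - 1)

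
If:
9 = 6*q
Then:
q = 3/2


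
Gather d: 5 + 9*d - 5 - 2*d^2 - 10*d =-2*d^2 - d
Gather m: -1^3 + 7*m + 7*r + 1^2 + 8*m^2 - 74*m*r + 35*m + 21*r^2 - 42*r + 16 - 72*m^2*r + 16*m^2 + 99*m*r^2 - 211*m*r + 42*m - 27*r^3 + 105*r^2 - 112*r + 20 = m^2*(24 - 72*r) + m*(99*r^2 - 285*r + 84) - 27*r^3 + 126*r^2 - 147*r + 36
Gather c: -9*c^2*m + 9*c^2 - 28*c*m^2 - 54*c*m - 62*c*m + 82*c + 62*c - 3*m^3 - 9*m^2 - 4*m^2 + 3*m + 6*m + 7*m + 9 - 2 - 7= c^2*(9 - 9*m) + c*(-28*m^2 - 116*m + 144) - 3*m^3 - 13*m^2 + 16*m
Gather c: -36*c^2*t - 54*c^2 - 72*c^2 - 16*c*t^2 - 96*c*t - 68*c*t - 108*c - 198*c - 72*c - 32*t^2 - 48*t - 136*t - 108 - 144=c^2*(-36*t - 126) + c*(-16*t^2 - 164*t - 378) - 32*t^2 - 184*t - 252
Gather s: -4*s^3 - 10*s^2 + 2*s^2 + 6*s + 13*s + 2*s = -4*s^3 - 8*s^2 + 21*s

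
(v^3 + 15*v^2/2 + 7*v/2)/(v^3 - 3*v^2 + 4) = v*(2*v^2 + 15*v + 7)/(2*(v^3 - 3*v^2 + 4))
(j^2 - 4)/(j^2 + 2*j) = (j - 2)/j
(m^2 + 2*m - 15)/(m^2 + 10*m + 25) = (m - 3)/(m + 5)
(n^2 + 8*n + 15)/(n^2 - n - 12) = (n + 5)/(n - 4)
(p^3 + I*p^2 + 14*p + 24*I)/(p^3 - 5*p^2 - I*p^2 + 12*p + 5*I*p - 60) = (p + 2*I)/(p - 5)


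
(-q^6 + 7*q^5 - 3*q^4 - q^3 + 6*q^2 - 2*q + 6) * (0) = 0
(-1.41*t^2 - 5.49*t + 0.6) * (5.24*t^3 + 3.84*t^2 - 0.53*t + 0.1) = -7.3884*t^5 - 34.182*t^4 - 17.1903*t^3 + 5.0727*t^2 - 0.867*t + 0.06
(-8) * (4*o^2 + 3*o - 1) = -32*o^2 - 24*o + 8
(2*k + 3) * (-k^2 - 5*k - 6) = -2*k^3 - 13*k^2 - 27*k - 18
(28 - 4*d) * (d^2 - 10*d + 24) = -4*d^3 + 68*d^2 - 376*d + 672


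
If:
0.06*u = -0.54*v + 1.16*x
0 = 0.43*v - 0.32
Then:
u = 19.3333333333333*x - 6.69767441860465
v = 0.74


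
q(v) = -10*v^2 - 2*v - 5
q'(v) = -20*v - 2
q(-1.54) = -25.64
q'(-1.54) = 28.80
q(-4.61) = -208.30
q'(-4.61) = 90.20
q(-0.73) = -8.87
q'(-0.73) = 12.60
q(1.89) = -44.50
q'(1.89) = -39.80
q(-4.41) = -190.66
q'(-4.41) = 86.20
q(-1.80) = -33.80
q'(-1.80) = 34.00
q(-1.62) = -28.00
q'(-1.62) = 30.40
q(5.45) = -312.92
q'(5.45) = -111.00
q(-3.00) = -89.00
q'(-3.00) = 58.00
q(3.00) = -101.00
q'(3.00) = -62.00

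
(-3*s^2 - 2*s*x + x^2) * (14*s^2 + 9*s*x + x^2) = -42*s^4 - 55*s^3*x - 7*s^2*x^2 + 7*s*x^3 + x^4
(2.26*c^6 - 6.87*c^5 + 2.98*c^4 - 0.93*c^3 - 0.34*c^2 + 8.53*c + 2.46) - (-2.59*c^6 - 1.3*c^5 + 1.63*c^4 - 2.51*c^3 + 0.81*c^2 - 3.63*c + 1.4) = 4.85*c^6 - 5.57*c^5 + 1.35*c^4 + 1.58*c^3 - 1.15*c^2 + 12.16*c + 1.06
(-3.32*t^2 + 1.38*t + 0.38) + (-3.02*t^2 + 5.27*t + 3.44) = -6.34*t^2 + 6.65*t + 3.82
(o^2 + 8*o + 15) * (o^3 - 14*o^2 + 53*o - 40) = o^5 - 6*o^4 - 44*o^3 + 174*o^2 + 475*o - 600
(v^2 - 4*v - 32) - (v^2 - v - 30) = -3*v - 2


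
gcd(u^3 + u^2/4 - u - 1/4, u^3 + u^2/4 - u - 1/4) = u^3 + u^2/4 - u - 1/4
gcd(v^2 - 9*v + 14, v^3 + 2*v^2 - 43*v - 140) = v - 7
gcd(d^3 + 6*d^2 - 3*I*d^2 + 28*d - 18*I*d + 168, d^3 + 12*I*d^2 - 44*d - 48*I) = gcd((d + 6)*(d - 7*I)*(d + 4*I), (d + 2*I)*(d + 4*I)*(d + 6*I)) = d + 4*I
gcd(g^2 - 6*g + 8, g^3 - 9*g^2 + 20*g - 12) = g - 2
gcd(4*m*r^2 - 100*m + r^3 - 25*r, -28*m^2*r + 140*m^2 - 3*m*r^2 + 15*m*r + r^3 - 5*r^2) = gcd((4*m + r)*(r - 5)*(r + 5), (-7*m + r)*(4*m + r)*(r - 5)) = 4*m*r - 20*m + r^2 - 5*r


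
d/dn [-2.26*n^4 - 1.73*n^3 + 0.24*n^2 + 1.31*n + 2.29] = -9.04*n^3 - 5.19*n^2 + 0.48*n + 1.31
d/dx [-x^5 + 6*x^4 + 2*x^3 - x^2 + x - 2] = -5*x^4 + 24*x^3 + 6*x^2 - 2*x + 1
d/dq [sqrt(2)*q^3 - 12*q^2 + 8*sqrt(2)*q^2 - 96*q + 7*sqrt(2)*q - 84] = 3*sqrt(2)*q^2 - 24*q + 16*sqrt(2)*q - 96 + 7*sqrt(2)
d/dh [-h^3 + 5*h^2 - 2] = h*(10 - 3*h)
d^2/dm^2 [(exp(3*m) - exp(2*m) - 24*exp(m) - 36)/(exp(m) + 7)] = 4*(exp(4*m) + 19*exp(3*m) + 105*exp(2*m) - 16*exp(m) - 231)*exp(m)/(exp(3*m) + 21*exp(2*m) + 147*exp(m) + 343)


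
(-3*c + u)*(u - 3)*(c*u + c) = -3*c^2*u^2 + 6*c^2*u + 9*c^2 + c*u^3 - 2*c*u^2 - 3*c*u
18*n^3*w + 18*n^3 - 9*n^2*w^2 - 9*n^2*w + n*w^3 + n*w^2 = (-6*n + w)*(-3*n + w)*(n*w + n)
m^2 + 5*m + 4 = (m + 1)*(m + 4)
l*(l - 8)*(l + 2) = l^3 - 6*l^2 - 16*l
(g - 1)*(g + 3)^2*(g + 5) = g^4 + 10*g^3 + 28*g^2 + 6*g - 45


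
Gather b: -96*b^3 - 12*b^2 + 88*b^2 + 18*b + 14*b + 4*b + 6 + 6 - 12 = -96*b^3 + 76*b^2 + 36*b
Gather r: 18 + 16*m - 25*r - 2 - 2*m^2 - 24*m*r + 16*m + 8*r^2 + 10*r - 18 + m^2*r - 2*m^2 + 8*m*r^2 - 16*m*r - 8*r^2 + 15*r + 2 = -4*m^2 + 8*m*r^2 + 32*m + r*(m^2 - 40*m)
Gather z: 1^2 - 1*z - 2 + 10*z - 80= 9*z - 81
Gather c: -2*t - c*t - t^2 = -c*t - t^2 - 2*t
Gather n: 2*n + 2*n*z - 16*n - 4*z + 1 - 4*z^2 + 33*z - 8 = n*(2*z - 14) - 4*z^2 + 29*z - 7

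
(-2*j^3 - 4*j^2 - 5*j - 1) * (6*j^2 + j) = -12*j^5 - 26*j^4 - 34*j^3 - 11*j^2 - j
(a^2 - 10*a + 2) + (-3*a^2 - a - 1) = -2*a^2 - 11*a + 1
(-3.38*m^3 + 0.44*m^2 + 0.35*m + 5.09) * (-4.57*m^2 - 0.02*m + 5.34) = 15.4466*m^5 - 1.9432*m^4 - 19.6575*m^3 - 20.9187*m^2 + 1.7672*m + 27.1806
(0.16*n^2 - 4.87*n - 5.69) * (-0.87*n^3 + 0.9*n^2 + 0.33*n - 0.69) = -0.1392*n^5 + 4.3809*n^4 + 0.620100000000001*n^3 - 6.8385*n^2 + 1.4826*n + 3.9261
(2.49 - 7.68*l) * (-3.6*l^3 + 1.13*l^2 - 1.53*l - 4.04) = 27.648*l^4 - 17.6424*l^3 + 14.5641*l^2 + 27.2175*l - 10.0596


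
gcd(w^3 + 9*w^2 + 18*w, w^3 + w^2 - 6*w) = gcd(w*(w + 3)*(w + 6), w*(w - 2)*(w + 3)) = w^2 + 3*w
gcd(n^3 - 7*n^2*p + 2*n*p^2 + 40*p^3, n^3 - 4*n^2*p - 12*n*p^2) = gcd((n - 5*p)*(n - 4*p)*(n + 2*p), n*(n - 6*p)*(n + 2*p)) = n + 2*p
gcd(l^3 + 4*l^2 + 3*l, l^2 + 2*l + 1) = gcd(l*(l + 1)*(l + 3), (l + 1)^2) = l + 1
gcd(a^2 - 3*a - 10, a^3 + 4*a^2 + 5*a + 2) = a + 2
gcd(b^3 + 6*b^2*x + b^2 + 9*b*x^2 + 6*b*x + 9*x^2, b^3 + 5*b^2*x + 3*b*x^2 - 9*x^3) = b^2 + 6*b*x + 9*x^2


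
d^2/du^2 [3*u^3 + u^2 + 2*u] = 18*u + 2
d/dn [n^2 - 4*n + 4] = 2*n - 4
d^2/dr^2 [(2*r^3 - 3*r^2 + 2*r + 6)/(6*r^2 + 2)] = 3*(4*r^3 + 63*r^2 - 4*r - 7)/(27*r^6 + 27*r^4 + 9*r^2 + 1)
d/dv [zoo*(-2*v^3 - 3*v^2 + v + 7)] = zoo*(v^2 + v + 1)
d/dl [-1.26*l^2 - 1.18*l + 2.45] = -2.52*l - 1.18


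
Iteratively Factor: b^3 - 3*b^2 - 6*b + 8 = (b - 1)*(b^2 - 2*b - 8) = (b - 4)*(b - 1)*(b + 2)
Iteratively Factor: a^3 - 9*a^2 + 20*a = (a - 5)*(a^2 - 4*a) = (a - 5)*(a - 4)*(a)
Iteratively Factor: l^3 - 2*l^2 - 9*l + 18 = (l + 3)*(l^2 - 5*l + 6) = (l - 2)*(l + 3)*(l - 3)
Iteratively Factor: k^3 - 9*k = (k + 3)*(k^2 - 3*k) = (k - 3)*(k + 3)*(k)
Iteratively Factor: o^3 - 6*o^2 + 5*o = (o - 5)*(o^2 - o) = o*(o - 5)*(o - 1)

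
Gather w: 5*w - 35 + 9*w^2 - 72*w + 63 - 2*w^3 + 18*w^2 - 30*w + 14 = -2*w^3 + 27*w^2 - 97*w + 42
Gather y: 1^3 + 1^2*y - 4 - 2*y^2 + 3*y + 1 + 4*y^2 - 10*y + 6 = 2*y^2 - 6*y + 4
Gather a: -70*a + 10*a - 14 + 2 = -60*a - 12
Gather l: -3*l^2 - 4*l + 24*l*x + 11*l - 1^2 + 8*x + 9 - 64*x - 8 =-3*l^2 + l*(24*x + 7) - 56*x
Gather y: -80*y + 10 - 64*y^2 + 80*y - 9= 1 - 64*y^2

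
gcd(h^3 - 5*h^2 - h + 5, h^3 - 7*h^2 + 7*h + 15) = h^2 - 4*h - 5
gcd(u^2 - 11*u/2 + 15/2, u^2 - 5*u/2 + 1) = 1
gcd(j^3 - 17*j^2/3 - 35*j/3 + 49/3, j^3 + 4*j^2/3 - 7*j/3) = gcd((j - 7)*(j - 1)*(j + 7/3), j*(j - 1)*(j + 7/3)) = j^2 + 4*j/3 - 7/3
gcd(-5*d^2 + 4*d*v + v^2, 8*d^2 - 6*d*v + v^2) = 1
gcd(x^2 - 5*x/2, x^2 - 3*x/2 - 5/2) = x - 5/2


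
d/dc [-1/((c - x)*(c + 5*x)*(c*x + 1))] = (x*(c - x)*(c + 5*x) + (c - x)*(c*x + 1) + (c + 5*x)*(c*x + 1))/((c - x)^2*(c + 5*x)^2*(c*x + 1)^2)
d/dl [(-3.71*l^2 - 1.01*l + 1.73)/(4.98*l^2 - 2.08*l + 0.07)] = (12.7466*l^2 - 17.7502*l + 3.5277)/(24.8004*l^4 - 20.7168*l^3 + 5.0236*l^2 - 0.2912*l + 0.0049)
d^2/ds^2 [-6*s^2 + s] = -12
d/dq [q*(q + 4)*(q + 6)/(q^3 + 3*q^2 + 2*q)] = (-7*q^2 - 44*q - 52)/(q^4 + 6*q^3 + 13*q^2 + 12*q + 4)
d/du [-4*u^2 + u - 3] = 1 - 8*u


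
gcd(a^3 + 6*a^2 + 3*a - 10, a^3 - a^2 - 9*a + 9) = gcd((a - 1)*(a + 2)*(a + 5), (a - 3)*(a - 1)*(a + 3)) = a - 1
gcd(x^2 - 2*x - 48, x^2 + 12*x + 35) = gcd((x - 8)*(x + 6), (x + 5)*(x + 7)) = 1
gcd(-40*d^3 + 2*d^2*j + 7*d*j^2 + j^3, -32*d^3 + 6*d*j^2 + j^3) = 8*d^2 - 2*d*j - j^2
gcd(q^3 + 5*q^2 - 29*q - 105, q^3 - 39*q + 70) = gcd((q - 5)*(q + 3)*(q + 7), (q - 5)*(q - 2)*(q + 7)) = q^2 + 2*q - 35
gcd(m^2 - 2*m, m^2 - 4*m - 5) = 1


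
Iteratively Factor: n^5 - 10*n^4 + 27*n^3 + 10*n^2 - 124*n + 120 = (n - 2)*(n^4 - 8*n^3 + 11*n^2 + 32*n - 60) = (n - 2)^2*(n^3 - 6*n^2 - n + 30) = (n - 3)*(n - 2)^2*(n^2 - 3*n - 10) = (n - 5)*(n - 3)*(n - 2)^2*(n + 2)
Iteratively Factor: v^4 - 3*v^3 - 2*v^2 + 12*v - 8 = (v - 1)*(v^3 - 2*v^2 - 4*v + 8) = (v - 2)*(v - 1)*(v^2 - 4) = (v - 2)^2*(v - 1)*(v + 2)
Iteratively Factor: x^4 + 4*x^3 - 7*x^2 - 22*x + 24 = (x + 4)*(x^3 - 7*x + 6) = (x + 3)*(x + 4)*(x^2 - 3*x + 2) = (x - 2)*(x + 3)*(x + 4)*(x - 1)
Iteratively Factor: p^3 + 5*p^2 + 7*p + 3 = (p + 1)*(p^2 + 4*p + 3) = (p + 1)^2*(p + 3)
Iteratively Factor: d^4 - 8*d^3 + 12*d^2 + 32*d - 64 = (d - 4)*(d^3 - 4*d^2 - 4*d + 16) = (d - 4)^2*(d^2 - 4) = (d - 4)^2*(d + 2)*(d - 2)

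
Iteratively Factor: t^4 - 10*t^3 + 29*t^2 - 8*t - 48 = (t - 4)*(t^3 - 6*t^2 + 5*t + 12) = (t - 4)^2*(t^2 - 2*t - 3) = (t - 4)^2*(t + 1)*(t - 3)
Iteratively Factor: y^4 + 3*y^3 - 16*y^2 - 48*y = (y + 4)*(y^3 - y^2 - 12*y) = (y - 4)*(y + 4)*(y^2 + 3*y) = (y - 4)*(y + 3)*(y + 4)*(y)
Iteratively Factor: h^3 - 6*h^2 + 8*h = (h - 4)*(h^2 - 2*h) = h*(h - 4)*(h - 2)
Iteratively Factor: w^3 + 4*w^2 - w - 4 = (w + 1)*(w^2 + 3*w - 4) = (w + 1)*(w + 4)*(w - 1)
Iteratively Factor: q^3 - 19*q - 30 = (q + 2)*(q^2 - 2*q - 15) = (q + 2)*(q + 3)*(q - 5)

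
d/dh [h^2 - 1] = 2*h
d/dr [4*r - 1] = 4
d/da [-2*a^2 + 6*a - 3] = 6 - 4*a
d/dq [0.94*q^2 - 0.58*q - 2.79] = 1.88*q - 0.58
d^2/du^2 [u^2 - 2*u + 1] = 2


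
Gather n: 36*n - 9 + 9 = 36*n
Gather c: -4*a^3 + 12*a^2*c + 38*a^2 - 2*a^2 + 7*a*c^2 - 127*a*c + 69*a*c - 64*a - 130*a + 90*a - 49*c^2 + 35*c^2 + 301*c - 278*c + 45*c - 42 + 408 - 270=-4*a^3 + 36*a^2 - 104*a + c^2*(7*a - 14) + c*(12*a^2 - 58*a + 68) + 96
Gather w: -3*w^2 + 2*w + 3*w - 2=-3*w^2 + 5*w - 2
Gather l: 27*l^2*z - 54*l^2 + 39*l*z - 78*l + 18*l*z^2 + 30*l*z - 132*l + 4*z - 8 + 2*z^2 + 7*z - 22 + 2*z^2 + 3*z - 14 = l^2*(27*z - 54) + l*(18*z^2 + 69*z - 210) + 4*z^2 + 14*z - 44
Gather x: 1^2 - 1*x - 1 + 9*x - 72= 8*x - 72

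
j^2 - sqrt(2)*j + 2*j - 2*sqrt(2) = (j + 2)*(j - sqrt(2))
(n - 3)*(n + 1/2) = n^2 - 5*n/2 - 3/2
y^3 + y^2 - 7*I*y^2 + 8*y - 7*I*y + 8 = (y + 1)*(y - 8*I)*(y + I)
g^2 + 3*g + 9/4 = (g + 3/2)^2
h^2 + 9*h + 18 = (h + 3)*(h + 6)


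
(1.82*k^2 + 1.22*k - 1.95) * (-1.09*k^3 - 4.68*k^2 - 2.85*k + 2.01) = -1.9838*k^5 - 9.8474*k^4 - 8.7711*k^3 + 9.3072*k^2 + 8.0097*k - 3.9195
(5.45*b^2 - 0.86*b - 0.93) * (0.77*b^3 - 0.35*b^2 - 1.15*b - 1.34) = 4.1965*b^5 - 2.5697*b^4 - 6.6826*b^3 - 5.9885*b^2 + 2.2219*b + 1.2462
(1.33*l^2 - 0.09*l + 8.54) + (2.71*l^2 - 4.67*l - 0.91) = 4.04*l^2 - 4.76*l + 7.63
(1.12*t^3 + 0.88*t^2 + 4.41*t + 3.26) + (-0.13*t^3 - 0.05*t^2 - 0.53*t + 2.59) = 0.99*t^3 + 0.83*t^2 + 3.88*t + 5.85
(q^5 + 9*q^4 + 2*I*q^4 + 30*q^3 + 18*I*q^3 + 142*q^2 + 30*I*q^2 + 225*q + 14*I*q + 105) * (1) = q^5 + 9*q^4 + 2*I*q^4 + 30*q^3 + 18*I*q^3 + 142*q^2 + 30*I*q^2 + 225*q + 14*I*q + 105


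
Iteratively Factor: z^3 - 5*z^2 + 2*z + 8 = (z - 4)*(z^2 - z - 2) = (z - 4)*(z + 1)*(z - 2)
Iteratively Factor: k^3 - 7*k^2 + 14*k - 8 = (k - 2)*(k^2 - 5*k + 4) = (k - 4)*(k - 2)*(k - 1)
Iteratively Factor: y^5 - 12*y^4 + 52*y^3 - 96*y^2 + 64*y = (y)*(y^4 - 12*y^3 + 52*y^2 - 96*y + 64) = y*(y - 2)*(y^3 - 10*y^2 + 32*y - 32) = y*(y - 4)*(y - 2)*(y^2 - 6*y + 8) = y*(y - 4)*(y - 2)^2*(y - 4)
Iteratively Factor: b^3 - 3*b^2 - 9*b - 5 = (b + 1)*(b^2 - 4*b - 5) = (b + 1)^2*(b - 5)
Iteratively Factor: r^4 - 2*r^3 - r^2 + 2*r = (r - 2)*(r^3 - r) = (r - 2)*(r + 1)*(r^2 - r) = r*(r - 2)*(r + 1)*(r - 1)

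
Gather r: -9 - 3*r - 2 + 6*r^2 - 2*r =6*r^2 - 5*r - 11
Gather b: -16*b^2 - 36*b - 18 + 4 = -16*b^2 - 36*b - 14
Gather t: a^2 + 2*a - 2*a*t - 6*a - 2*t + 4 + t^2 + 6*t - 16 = a^2 - 4*a + t^2 + t*(4 - 2*a) - 12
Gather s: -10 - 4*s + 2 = -4*s - 8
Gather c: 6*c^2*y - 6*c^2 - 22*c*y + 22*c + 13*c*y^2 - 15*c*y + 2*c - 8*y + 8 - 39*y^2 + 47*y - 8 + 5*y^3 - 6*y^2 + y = c^2*(6*y - 6) + c*(13*y^2 - 37*y + 24) + 5*y^3 - 45*y^2 + 40*y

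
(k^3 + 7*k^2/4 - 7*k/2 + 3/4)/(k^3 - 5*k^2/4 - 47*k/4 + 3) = (k - 1)/(k - 4)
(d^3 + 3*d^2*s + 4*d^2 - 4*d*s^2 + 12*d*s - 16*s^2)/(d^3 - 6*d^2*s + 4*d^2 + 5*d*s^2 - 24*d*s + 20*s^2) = (-d - 4*s)/(-d + 5*s)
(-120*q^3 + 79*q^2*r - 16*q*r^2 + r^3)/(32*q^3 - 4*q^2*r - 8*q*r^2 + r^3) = (-15*q^2 + 8*q*r - r^2)/(4*q^2 - r^2)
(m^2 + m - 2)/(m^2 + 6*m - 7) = (m + 2)/(m + 7)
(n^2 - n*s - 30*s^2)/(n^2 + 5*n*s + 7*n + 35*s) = (n - 6*s)/(n + 7)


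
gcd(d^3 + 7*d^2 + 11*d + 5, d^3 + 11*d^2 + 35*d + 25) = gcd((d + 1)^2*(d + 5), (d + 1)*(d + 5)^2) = d^2 + 6*d + 5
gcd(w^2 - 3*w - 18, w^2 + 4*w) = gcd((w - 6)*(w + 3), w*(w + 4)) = 1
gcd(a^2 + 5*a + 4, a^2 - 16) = a + 4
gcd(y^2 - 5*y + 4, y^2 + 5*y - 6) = y - 1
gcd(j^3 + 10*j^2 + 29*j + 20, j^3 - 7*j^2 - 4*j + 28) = 1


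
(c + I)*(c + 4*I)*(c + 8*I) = c^3 + 13*I*c^2 - 44*c - 32*I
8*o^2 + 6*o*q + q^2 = (2*o + q)*(4*o + q)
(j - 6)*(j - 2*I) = j^2 - 6*j - 2*I*j + 12*I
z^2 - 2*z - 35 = (z - 7)*(z + 5)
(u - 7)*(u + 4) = u^2 - 3*u - 28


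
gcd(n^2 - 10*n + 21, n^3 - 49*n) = n - 7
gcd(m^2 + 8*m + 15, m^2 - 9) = m + 3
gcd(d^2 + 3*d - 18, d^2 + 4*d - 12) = d + 6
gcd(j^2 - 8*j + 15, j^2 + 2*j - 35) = j - 5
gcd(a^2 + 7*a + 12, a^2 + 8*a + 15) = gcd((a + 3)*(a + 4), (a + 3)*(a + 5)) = a + 3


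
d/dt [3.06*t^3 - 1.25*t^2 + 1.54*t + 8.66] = 9.18*t^2 - 2.5*t + 1.54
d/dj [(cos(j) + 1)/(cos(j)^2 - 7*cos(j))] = (sin(j) - 7*sin(j)/cos(j)^2 + 2*tan(j))/(cos(j) - 7)^2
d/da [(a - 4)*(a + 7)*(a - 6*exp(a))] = -6*a^2*exp(a) + 3*a^2 - 30*a*exp(a) + 6*a + 150*exp(a) - 28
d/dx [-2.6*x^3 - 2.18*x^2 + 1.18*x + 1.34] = -7.8*x^2 - 4.36*x + 1.18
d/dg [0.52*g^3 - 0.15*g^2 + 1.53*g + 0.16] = 1.56*g^2 - 0.3*g + 1.53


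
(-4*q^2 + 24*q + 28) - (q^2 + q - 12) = -5*q^2 + 23*q + 40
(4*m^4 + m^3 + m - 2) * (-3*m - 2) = -12*m^5 - 11*m^4 - 2*m^3 - 3*m^2 + 4*m + 4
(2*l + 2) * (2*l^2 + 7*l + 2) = 4*l^3 + 18*l^2 + 18*l + 4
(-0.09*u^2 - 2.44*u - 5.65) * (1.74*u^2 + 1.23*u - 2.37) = -0.1566*u^4 - 4.3563*u^3 - 12.6189*u^2 - 1.1667*u + 13.3905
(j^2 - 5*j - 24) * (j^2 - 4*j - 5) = j^4 - 9*j^3 - 9*j^2 + 121*j + 120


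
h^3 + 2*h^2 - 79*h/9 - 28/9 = (h - 7/3)*(h + 1/3)*(h + 4)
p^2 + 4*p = p*(p + 4)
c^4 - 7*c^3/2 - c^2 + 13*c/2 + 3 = (c - 3)*(c - 2)*(c + 1/2)*(c + 1)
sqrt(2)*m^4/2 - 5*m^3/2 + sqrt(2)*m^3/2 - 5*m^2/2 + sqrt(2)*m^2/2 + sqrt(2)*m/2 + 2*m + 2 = (m + 1)*(m - 2*sqrt(2))*(m - sqrt(2))*(sqrt(2)*m/2 + 1/2)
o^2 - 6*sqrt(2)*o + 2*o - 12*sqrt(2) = (o + 2)*(o - 6*sqrt(2))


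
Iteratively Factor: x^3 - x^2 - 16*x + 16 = (x - 1)*(x^2 - 16) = (x - 4)*(x - 1)*(x + 4)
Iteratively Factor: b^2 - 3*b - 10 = (b - 5)*(b + 2)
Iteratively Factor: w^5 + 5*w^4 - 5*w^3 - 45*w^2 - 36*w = (w)*(w^4 + 5*w^3 - 5*w^2 - 45*w - 36) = w*(w + 3)*(w^3 + 2*w^2 - 11*w - 12) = w*(w + 1)*(w + 3)*(w^2 + w - 12) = w*(w + 1)*(w + 3)*(w + 4)*(w - 3)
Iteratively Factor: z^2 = (z)*(z)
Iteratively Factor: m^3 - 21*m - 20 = (m - 5)*(m^2 + 5*m + 4) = (m - 5)*(m + 4)*(m + 1)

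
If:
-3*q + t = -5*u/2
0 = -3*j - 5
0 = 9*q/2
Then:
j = -5/3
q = 0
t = -5*u/2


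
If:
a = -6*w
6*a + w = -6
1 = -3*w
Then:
No Solution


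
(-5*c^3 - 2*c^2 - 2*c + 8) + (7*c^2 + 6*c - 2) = -5*c^3 + 5*c^2 + 4*c + 6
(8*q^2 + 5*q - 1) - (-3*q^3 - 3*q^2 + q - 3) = 3*q^3 + 11*q^2 + 4*q + 2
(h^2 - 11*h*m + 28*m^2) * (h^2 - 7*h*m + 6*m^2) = h^4 - 18*h^3*m + 111*h^2*m^2 - 262*h*m^3 + 168*m^4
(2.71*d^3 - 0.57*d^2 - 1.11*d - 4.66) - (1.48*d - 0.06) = 2.71*d^3 - 0.57*d^2 - 2.59*d - 4.6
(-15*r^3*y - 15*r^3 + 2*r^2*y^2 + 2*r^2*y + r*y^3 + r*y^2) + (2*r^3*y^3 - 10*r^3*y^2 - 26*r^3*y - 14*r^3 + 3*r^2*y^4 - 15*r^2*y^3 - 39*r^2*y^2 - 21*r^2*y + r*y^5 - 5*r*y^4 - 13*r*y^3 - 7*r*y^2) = 2*r^3*y^3 - 10*r^3*y^2 - 41*r^3*y - 29*r^3 + 3*r^2*y^4 - 15*r^2*y^3 - 37*r^2*y^2 - 19*r^2*y + r*y^5 - 5*r*y^4 - 12*r*y^3 - 6*r*y^2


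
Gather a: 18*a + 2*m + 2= 18*a + 2*m + 2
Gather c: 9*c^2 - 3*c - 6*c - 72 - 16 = 9*c^2 - 9*c - 88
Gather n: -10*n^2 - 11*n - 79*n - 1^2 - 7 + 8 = -10*n^2 - 90*n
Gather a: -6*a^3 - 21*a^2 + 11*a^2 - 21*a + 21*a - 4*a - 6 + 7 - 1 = -6*a^3 - 10*a^2 - 4*a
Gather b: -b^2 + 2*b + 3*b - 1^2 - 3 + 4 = -b^2 + 5*b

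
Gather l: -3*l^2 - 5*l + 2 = -3*l^2 - 5*l + 2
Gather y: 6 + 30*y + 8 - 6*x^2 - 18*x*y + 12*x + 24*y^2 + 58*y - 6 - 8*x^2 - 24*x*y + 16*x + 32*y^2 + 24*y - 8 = -14*x^2 + 28*x + 56*y^2 + y*(112 - 42*x)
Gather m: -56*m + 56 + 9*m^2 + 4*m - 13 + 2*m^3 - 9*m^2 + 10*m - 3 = 2*m^3 - 42*m + 40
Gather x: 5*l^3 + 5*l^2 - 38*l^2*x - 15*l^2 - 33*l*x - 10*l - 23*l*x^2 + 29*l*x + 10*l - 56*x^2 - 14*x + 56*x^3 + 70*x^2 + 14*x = 5*l^3 - 10*l^2 + 56*x^3 + x^2*(14 - 23*l) + x*(-38*l^2 - 4*l)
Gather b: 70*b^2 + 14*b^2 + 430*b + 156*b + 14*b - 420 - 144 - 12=84*b^2 + 600*b - 576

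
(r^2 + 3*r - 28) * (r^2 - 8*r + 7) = r^4 - 5*r^3 - 45*r^2 + 245*r - 196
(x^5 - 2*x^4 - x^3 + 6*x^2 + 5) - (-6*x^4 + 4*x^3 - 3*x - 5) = x^5 + 4*x^4 - 5*x^3 + 6*x^2 + 3*x + 10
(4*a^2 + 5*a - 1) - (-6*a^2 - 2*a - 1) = 10*a^2 + 7*a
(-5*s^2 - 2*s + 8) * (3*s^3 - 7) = -15*s^5 - 6*s^4 + 24*s^3 + 35*s^2 + 14*s - 56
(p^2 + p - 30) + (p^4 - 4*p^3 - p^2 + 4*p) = p^4 - 4*p^3 + 5*p - 30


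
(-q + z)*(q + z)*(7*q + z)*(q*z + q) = -7*q^4*z - 7*q^4 - q^3*z^2 - q^3*z + 7*q^2*z^3 + 7*q^2*z^2 + q*z^4 + q*z^3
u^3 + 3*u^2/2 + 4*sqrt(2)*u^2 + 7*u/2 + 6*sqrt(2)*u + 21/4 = (u + 3/2)*(u + sqrt(2)/2)*(u + 7*sqrt(2)/2)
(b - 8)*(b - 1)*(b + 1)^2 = b^4 - 7*b^3 - 9*b^2 + 7*b + 8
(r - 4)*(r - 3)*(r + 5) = r^3 - 2*r^2 - 23*r + 60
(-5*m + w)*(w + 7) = -5*m*w - 35*m + w^2 + 7*w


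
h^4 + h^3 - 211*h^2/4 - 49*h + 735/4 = (h - 7)*(h - 3/2)*(h + 5/2)*(h + 7)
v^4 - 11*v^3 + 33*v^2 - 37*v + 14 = (v - 7)*(v - 2)*(v - 1)^2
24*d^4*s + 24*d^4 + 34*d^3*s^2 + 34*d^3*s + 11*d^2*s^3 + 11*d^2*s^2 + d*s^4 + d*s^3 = (d + s)*(4*d + s)*(6*d + s)*(d*s + d)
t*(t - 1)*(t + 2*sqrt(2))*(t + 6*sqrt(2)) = t^4 - t^3 + 8*sqrt(2)*t^3 - 8*sqrt(2)*t^2 + 24*t^2 - 24*t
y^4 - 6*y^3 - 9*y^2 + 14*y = y*(y - 7)*(y - 1)*(y + 2)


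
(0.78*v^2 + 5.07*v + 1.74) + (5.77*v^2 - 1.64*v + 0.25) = 6.55*v^2 + 3.43*v + 1.99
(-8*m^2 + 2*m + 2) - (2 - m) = -8*m^2 + 3*m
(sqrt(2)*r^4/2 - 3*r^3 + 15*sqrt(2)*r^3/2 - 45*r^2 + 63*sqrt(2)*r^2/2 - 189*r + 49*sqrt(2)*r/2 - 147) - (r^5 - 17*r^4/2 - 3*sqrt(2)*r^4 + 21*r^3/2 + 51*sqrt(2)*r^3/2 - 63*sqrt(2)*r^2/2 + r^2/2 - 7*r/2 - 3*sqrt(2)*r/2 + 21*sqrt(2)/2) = -r^5 + 7*sqrt(2)*r^4/2 + 17*r^4/2 - 18*sqrt(2)*r^3 - 27*r^3/2 - 91*r^2/2 + 63*sqrt(2)*r^2 - 371*r/2 + 26*sqrt(2)*r - 147 - 21*sqrt(2)/2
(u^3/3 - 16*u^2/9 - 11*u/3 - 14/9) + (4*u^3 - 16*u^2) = 13*u^3/3 - 160*u^2/9 - 11*u/3 - 14/9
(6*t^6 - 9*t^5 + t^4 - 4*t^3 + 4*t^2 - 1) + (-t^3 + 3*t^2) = 6*t^6 - 9*t^5 + t^4 - 5*t^3 + 7*t^2 - 1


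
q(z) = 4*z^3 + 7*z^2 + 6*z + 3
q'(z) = 12*z^2 + 14*z + 6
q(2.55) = 130.14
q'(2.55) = 119.73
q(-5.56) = -501.48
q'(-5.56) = 299.12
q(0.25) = 5.00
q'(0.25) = 10.25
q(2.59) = 134.99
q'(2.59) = 122.76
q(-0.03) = 2.83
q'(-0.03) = 5.59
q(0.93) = 17.85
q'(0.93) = 29.40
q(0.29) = 5.43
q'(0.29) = 11.07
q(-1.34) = -2.10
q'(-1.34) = 8.79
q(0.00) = 3.00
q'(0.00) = 6.00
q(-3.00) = -60.00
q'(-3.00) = 72.00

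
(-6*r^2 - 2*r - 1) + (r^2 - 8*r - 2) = -5*r^2 - 10*r - 3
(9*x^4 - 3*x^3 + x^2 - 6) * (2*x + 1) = 18*x^5 + 3*x^4 - x^3 + x^2 - 12*x - 6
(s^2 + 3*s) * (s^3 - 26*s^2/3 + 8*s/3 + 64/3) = s^5 - 17*s^4/3 - 70*s^3/3 + 88*s^2/3 + 64*s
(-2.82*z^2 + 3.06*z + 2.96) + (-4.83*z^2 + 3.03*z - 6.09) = -7.65*z^2 + 6.09*z - 3.13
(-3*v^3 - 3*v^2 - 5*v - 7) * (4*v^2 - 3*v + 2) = -12*v^5 - 3*v^4 - 17*v^3 - 19*v^2 + 11*v - 14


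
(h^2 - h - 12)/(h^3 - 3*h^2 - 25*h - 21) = (h - 4)/(h^2 - 6*h - 7)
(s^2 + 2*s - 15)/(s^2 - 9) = (s + 5)/(s + 3)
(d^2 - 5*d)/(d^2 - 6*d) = (d - 5)/(d - 6)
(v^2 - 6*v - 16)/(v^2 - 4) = (v - 8)/(v - 2)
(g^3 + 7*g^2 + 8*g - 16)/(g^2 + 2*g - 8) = (g^2 + 3*g - 4)/(g - 2)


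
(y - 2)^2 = y^2 - 4*y + 4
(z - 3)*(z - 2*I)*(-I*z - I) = -I*z^3 - 2*z^2 + 2*I*z^2 + 4*z + 3*I*z + 6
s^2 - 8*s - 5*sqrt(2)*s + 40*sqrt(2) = (s - 8)*(s - 5*sqrt(2))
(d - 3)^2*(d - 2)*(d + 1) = d^4 - 7*d^3 + 13*d^2 + 3*d - 18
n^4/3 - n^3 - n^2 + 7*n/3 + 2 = (n/3 + 1/3)*(n - 3)*(n - 2)*(n + 1)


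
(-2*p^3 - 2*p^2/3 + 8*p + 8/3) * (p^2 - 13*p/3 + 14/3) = -2*p^5 + 8*p^4 + 14*p^3/9 - 316*p^2/9 + 232*p/9 + 112/9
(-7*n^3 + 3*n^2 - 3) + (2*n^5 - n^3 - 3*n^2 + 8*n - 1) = 2*n^5 - 8*n^3 + 8*n - 4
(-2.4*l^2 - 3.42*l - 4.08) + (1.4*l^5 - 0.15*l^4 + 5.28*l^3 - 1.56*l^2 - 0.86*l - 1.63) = 1.4*l^5 - 0.15*l^4 + 5.28*l^3 - 3.96*l^2 - 4.28*l - 5.71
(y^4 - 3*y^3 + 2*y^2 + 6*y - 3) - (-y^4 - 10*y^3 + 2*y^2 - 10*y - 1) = 2*y^4 + 7*y^3 + 16*y - 2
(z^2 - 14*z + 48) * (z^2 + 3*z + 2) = z^4 - 11*z^3 + 8*z^2 + 116*z + 96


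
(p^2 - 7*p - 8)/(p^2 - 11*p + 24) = (p + 1)/(p - 3)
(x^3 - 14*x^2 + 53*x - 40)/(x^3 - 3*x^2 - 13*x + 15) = (x - 8)/(x + 3)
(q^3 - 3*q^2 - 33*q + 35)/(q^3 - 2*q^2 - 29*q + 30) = (q - 7)/(q - 6)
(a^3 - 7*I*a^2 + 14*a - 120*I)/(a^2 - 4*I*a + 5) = (a^2 - 2*I*a + 24)/(a + I)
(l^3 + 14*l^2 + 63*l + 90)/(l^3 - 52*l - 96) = (l^2 + 8*l + 15)/(l^2 - 6*l - 16)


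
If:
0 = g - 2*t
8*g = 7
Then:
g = 7/8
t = 7/16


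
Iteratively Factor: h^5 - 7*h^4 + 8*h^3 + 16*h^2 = (h)*(h^4 - 7*h^3 + 8*h^2 + 16*h) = h*(h - 4)*(h^3 - 3*h^2 - 4*h) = h^2*(h - 4)*(h^2 - 3*h - 4) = h^2*(h - 4)^2*(h + 1)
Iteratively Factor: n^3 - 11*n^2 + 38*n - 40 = (n - 4)*(n^2 - 7*n + 10) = (n - 4)*(n - 2)*(n - 5)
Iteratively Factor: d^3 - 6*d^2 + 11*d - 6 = (d - 2)*(d^2 - 4*d + 3) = (d - 3)*(d - 2)*(d - 1)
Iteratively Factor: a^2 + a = (a)*(a + 1)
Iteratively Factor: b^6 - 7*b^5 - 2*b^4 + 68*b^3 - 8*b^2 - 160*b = (b - 4)*(b^5 - 3*b^4 - 14*b^3 + 12*b^2 + 40*b) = (b - 4)*(b + 2)*(b^4 - 5*b^3 - 4*b^2 + 20*b) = (b - 5)*(b - 4)*(b + 2)*(b^3 - 4*b) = (b - 5)*(b - 4)*(b - 2)*(b + 2)*(b^2 + 2*b) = b*(b - 5)*(b - 4)*(b - 2)*(b + 2)*(b + 2)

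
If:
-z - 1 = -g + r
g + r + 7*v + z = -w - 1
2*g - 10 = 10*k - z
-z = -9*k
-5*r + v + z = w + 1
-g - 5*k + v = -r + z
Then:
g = 2368/473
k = 6/473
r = 1841/473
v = 611/473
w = -9013/473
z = 54/473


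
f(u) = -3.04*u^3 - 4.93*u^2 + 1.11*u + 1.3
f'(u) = -9.12*u^2 - 9.86*u + 1.11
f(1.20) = -9.72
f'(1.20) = -23.85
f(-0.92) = -1.53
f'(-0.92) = 2.46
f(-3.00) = 35.68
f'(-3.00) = -51.39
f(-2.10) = 5.38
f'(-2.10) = -18.40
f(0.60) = -0.47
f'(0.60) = -8.09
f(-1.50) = -1.20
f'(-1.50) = -4.62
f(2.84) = -104.95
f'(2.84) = -100.45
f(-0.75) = -1.02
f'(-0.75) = 3.38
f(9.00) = -2604.20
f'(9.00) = -826.35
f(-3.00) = 35.68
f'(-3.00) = -51.39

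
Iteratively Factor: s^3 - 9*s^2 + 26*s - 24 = (s - 2)*(s^2 - 7*s + 12) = (s - 4)*(s - 2)*(s - 3)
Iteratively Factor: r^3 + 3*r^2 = (r)*(r^2 + 3*r) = r^2*(r + 3)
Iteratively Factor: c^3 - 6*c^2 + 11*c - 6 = (c - 2)*(c^2 - 4*c + 3) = (c - 2)*(c - 1)*(c - 3)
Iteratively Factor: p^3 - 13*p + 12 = (p - 1)*(p^2 + p - 12) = (p - 1)*(p + 4)*(p - 3)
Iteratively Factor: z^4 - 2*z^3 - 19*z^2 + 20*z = (z - 1)*(z^3 - z^2 - 20*z) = z*(z - 1)*(z^2 - z - 20) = z*(z - 5)*(z - 1)*(z + 4)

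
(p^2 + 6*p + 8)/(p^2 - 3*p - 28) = (p + 2)/(p - 7)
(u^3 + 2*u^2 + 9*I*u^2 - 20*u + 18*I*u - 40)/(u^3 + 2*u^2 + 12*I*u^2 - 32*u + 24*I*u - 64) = (u + 5*I)/(u + 8*I)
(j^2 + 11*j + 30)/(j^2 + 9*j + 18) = (j + 5)/(j + 3)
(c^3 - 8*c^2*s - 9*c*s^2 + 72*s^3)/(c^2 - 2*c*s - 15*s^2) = (-c^2 + 11*c*s - 24*s^2)/(-c + 5*s)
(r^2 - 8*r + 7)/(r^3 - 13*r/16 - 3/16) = 16*(r - 7)/(16*r^2 + 16*r + 3)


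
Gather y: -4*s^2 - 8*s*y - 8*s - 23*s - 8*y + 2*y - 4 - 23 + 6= -4*s^2 - 31*s + y*(-8*s - 6) - 21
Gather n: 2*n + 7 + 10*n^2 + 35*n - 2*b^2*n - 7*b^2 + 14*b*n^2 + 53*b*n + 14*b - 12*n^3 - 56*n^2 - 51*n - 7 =-7*b^2 + 14*b - 12*n^3 + n^2*(14*b - 46) + n*(-2*b^2 + 53*b - 14)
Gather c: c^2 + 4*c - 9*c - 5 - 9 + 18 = c^2 - 5*c + 4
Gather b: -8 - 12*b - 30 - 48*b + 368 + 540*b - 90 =480*b + 240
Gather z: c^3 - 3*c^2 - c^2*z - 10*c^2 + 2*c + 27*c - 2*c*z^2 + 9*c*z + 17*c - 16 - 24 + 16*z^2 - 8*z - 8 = c^3 - 13*c^2 + 46*c + z^2*(16 - 2*c) + z*(-c^2 + 9*c - 8) - 48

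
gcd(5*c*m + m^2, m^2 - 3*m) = m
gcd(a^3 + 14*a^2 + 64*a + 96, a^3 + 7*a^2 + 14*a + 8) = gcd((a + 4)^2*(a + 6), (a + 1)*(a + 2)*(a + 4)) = a + 4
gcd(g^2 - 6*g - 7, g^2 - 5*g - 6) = g + 1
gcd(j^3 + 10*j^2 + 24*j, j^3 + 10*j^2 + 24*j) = j^3 + 10*j^2 + 24*j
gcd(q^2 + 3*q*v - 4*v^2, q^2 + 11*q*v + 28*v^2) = q + 4*v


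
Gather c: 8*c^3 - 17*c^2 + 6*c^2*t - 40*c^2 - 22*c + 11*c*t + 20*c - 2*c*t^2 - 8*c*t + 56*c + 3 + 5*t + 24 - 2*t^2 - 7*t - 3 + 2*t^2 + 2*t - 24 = 8*c^3 + c^2*(6*t - 57) + c*(-2*t^2 + 3*t + 54)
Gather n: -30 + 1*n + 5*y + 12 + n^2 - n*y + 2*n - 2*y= n^2 + n*(3 - y) + 3*y - 18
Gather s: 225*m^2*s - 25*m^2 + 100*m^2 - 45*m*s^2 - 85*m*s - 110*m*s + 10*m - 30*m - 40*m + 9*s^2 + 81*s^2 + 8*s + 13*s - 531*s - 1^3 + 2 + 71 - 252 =75*m^2 - 60*m + s^2*(90 - 45*m) + s*(225*m^2 - 195*m - 510) - 180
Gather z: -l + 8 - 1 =7 - l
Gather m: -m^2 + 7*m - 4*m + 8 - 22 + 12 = -m^2 + 3*m - 2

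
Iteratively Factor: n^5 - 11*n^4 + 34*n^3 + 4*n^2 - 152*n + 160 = (n - 4)*(n^4 - 7*n^3 + 6*n^2 + 28*n - 40) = (n - 4)*(n - 2)*(n^3 - 5*n^2 - 4*n + 20) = (n - 5)*(n - 4)*(n - 2)*(n^2 - 4) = (n - 5)*(n - 4)*(n - 2)*(n + 2)*(n - 2)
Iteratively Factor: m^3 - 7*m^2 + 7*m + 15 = (m - 3)*(m^2 - 4*m - 5) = (m - 3)*(m + 1)*(m - 5)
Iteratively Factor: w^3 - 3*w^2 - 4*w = (w + 1)*(w^2 - 4*w) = w*(w + 1)*(w - 4)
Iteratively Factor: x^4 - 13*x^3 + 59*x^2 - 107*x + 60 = (x - 5)*(x^3 - 8*x^2 + 19*x - 12) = (x - 5)*(x - 1)*(x^2 - 7*x + 12) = (x - 5)*(x - 4)*(x - 1)*(x - 3)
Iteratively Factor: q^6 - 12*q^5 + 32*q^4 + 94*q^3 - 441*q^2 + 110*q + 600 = (q + 3)*(q^5 - 15*q^4 + 77*q^3 - 137*q^2 - 30*q + 200) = (q - 5)*(q + 3)*(q^4 - 10*q^3 + 27*q^2 - 2*q - 40) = (q - 5)*(q - 2)*(q + 3)*(q^3 - 8*q^2 + 11*q + 20) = (q - 5)^2*(q - 2)*(q + 3)*(q^2 - 3*q - 4) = (q - 5)^2*(q - 4)*(q - 2)*(q + 3)*(q + 1)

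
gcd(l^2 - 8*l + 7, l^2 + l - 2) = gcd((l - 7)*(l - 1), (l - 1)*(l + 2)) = l - 1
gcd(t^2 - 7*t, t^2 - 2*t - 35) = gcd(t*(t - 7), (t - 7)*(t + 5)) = t - 7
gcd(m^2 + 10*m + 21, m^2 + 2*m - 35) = m + 7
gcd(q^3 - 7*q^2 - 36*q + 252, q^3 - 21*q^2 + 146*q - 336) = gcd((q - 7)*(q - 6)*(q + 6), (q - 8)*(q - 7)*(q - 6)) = q^2 - 13*q + 42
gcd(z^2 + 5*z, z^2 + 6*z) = z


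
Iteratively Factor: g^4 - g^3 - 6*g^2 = (g)*(g^3 - g^2 - 6*g) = g*(g + 2)*(g^2 - 3*g) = g*(g - 3)*(g + 2)*(g)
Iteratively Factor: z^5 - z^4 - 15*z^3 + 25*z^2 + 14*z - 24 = (z + 4)*(z^4 - 5*z^3 + 5*z^2 + 5*z - 6) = (z + 1)*(z + 4)*(z^3 - 6*z^2 + 11*z - 6) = (z - 2)*(z + 1)*(z + 4)*(z^2 - 4*z + 3) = (z - 3)*(z - 2)*(z + 1)*(z + 4)*(z - 1)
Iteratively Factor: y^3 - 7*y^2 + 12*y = (y)*(y^2 - 7*y + 12) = y*(y - 3)*(y - 4)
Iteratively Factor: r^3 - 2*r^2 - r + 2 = (r + 1)*(r^2 - 3*r + 2) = (r - 1)*(r + 1)*(r - 2)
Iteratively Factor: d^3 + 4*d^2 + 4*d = (d)*(d^2 + 4*d + 4) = d*(d + 2)*(d + 2)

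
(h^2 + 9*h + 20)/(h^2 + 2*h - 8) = (h + 5)/(h - 2)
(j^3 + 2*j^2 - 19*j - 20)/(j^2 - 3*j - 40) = (j^2 - 3*j - 4)/(j - 8)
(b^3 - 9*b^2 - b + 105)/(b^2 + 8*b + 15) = (b^2 - 12*b + 35)/(b + 5)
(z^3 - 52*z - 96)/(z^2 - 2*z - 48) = z + 2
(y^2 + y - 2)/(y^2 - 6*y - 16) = (y - 1)/(y - 8)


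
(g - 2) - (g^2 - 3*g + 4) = -g^2 + 4*g - 6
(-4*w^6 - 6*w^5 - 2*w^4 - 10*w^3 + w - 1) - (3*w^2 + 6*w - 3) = -4*w^6 - 6*w^5 - 2*w^4 - 10*w^3 - 3*w^2 - 5*w + 2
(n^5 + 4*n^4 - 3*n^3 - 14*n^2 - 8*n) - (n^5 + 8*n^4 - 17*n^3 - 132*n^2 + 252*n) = -4*n^4 + 14*n^3 + 118*n^2 - 260*n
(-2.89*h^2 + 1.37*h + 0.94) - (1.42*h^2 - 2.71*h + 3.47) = -4.31*h^2 + 4.08*h - 2.53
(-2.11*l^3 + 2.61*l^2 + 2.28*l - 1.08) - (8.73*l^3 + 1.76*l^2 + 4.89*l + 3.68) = -10.84*l^3 + 0.85*l^2 - 2.61*l - 4.76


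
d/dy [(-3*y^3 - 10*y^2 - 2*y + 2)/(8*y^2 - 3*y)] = 2*(-12*y^4 + 9*y^3 + 23*y^2 - 16*y + 3)/(y^2*(64*y^2 - 48*y + 9))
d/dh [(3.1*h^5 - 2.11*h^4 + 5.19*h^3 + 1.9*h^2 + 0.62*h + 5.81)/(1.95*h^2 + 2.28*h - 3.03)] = (18.135*h^6 + 20.043*h^5 - 51.2769*h^4 + 49.2396*h^3 - 44.0541*h^2 - 34.173*h - 15.1254)/(3.8025*h^4 + 8.892*h^3 - 6.6186*h^2 - 13.8168*h + 9.1809)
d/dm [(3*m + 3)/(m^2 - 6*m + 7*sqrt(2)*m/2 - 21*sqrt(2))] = 6*(2*m^2 - 12*m + 7*sqrt(2)*m - (m + 1)*(4*m - 12 + 7*sqrt(2)) - 42*sqrt(2))/(2*m^2 - 12*m + 7*sqrt(2)*m - 42*sqrt(2))^2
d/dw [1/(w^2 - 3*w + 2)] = (3 - 2*w)/(w^2 - 3*w + 2)^2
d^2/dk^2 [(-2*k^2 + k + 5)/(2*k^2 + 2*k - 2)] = 3*(k^3 + 3*k^2 + 6*k + 3)/(k^6 + 3*k^5 - 5*k^3 + 3*k - 1)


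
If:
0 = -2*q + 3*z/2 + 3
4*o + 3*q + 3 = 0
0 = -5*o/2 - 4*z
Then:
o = -240/83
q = 237/83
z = 150/83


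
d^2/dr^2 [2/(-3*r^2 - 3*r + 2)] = 12*(3*r^2 + 3*r - 3*(2*r + 1)^2 - 2)/(3*r^2 + 3*r - 2)^3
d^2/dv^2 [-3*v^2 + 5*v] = -6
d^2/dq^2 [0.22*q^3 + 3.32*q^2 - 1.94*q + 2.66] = 1.32*q + 6.64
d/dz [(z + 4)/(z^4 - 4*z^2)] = (z*(z^2 - 4) - 4*(z + 4)*(z^2 - 2))/(z^3*(z^2 - 4)^2)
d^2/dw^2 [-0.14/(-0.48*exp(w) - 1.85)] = (0.032256*exp(w) - 0.12432)*exp(w)/(0.48*exp(w) + 1.85)^3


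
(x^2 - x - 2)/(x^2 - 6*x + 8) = (x + 1)/(x - 4)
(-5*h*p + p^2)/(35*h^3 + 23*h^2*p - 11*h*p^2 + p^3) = p/(-7*h^2 - 6*h*p + p^2)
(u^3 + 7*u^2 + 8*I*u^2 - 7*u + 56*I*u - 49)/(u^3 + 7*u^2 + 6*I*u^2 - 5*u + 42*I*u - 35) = (u + 7*I)/(u + 5*I)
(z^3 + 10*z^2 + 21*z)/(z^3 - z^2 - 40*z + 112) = z*(z + 3)/(z^2 - 8*z + 16)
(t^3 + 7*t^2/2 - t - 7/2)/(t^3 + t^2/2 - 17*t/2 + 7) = (t + 1)/(t - 2)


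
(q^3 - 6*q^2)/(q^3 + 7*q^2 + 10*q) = q*(q - 6)/(q^2 + 7*q + 10)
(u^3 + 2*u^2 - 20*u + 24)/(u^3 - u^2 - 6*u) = (-u^3 - 2*u^2 + 20*u - 24)/(u*(-u^2 + u + 6))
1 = 1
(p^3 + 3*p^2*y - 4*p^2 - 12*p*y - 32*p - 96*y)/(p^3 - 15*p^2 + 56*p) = (p^2 + 3*p*y + 4*p + 12*y)/(p*(p - 7))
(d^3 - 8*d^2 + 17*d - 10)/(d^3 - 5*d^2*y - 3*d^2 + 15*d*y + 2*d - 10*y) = (5 - d)/(-d + 5*y)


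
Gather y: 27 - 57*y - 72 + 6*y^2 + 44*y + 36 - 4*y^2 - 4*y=2*y^2 - 17*y - 9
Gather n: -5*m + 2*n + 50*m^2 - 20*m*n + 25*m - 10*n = 50*m^2 + 20*m + n*(-20*m - 8)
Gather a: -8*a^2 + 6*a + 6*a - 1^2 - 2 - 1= -8*a^2 + 12*a - 4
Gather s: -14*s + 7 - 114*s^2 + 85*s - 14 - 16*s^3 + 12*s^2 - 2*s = -16*s^3 - 102*s^2 + 69*s - 7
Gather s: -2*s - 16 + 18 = 2 - 2*s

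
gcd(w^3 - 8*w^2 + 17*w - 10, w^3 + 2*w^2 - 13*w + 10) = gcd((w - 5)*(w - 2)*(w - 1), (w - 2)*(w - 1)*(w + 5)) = w^2 - 3*w + 2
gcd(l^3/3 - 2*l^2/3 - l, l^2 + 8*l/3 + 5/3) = l + 1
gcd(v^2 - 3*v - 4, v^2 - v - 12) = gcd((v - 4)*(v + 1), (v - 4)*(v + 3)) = v - 4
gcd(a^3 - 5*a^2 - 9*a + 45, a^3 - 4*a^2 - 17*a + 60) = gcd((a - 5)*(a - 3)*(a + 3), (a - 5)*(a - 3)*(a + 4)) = a^2 - 8*a + 15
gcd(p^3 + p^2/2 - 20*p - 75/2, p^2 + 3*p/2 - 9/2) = p + 3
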